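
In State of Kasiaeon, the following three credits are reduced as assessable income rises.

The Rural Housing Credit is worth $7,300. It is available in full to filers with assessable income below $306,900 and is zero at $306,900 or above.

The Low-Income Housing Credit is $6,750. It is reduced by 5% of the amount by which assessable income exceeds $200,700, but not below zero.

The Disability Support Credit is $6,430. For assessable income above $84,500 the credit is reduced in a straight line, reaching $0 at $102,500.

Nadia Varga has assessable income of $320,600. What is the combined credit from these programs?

Rural Housing Credit: $320,600 meets or exceeds the $306,900 cutoff, so the credit is $0.
Low-Income Housing Credit: 5% of the $119,900 excess over $200,700 is $5,995; credit = $6,750 − $5,995 = $755.
Disability Support Credit: $320,600 is at or above $102,500, so the credit is $0.
Total: $0 + $755 + $0 = $755.

$755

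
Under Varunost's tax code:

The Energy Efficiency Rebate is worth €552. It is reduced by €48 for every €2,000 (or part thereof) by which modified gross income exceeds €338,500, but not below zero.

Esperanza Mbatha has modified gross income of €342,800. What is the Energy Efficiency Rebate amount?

Energy Efficiency Rebate: income exceeds €338,500 by €4,300, which is 3 full-or-partial €2,000 increments; reduction = 3 × €48 = €144, leaving €408.

€408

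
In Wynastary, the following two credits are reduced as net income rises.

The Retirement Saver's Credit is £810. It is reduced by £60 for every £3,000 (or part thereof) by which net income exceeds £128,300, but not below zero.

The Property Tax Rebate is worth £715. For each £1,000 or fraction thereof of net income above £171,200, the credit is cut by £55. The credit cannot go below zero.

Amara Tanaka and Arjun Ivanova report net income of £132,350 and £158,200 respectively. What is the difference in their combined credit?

Amara (£132,350): Retirement Saver's Credit: income exceeds £128,300 by £4,050, which is 2 full-or-partial £3,000 increments; reduction = 2 × £60 = £120, leaving £690. Property Tax Rebate: £132,350 is at or below the £171,200 threshold, so the full £715 applies. total £690 + £715 = £1,405
Arjun (£158,200): Retirement Saver's Credit: income exceeds £128,300 by £29,900, which is 10 full-or-partial £3,000 increments; reduction = 10 × £60 = £600, leaving £210. Property Tax Rebate: £158,200 is at or below the £171,200 threshold, so the full £715 applies. total £210 + £715 = £925
Difference: |£1,405 − £925| = £480.

£480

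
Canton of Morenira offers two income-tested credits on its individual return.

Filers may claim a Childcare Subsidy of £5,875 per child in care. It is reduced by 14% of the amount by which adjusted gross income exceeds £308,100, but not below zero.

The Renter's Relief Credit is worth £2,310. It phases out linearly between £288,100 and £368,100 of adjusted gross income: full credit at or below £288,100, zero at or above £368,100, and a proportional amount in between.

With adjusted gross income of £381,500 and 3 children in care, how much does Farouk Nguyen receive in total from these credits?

£7,349

Childcare Subsidy: base = 3 × £5,875 = £17,625. 14% of the £73,400 excess over £308,100 is £10,276; credit = £17,625 − £10,276 = £7,349.
Renter's Relief Credit: £381,500 is at or above £368,100, so the credit is £0.
Total: £7,349 + £0 = £7,349.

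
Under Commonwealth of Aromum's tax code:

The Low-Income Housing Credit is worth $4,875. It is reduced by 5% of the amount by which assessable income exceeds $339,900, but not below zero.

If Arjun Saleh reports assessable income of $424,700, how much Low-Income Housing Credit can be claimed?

Low-Income Housing Credit: 5% of the $84,800 excess over $339,900 is $4,240; credit = $4,875 − $4,240 = $635.

$635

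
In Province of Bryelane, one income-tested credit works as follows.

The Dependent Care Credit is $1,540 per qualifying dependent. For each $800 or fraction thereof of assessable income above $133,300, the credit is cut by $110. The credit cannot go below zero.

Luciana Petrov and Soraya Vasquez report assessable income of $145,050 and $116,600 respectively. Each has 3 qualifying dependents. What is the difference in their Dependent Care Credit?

$1,650

Luciana ($145,050): Dependent Care Credit: base = 3 × $1,540 = $4,620. income exceeds $133,300 by $11,750, which is 15 full-or-partial $800 increments; reduction = 15 × $110 = $1,650, leaving $2,970.
Soraya ($116,600): Dependent Care Credit: base = 3 × $1,540 = $4,620. $116,600 is at or below the $133,300 threshold, so the full $4,620 applies.
Difference: |$2,970 − $4,620| = $1,650.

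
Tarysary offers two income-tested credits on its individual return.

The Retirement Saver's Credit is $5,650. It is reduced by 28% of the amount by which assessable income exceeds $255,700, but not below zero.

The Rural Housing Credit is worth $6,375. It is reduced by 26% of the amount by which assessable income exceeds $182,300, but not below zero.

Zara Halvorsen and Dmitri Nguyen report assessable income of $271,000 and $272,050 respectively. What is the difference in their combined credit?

$294

Zara ($271,000): Retirement Saver's Credit: 28% of the $15,300 excess over $255,700 is $4,284; credit = $5,650 − $4,284 = $1,366. Rural Housing Credit: 26% of the $88,700 excess over $182,300 is $23,062 ≥ base, so the credit is $0. total $1,366 + $0 = $1,366
Dmitri ($272,050): Retirement Saver's Credit: 28% of the $16,350 excess over $255,700 is $4,578; credit = $5,650 − $4,578 = $1,072. Rural Housing Credit: 26% of the $89,750 excess over $182,300 is $23,335 ≥ base, so the credit is $0. total $1,072 + $0 = $1,072
Difference: |$1,366 − $1,072| = $294.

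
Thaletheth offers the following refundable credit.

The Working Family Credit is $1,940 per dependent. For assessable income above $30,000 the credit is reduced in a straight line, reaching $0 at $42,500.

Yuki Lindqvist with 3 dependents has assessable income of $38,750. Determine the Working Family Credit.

$1,746

Working Family Credit: base = 3 × $1,940 = $5,820. $38,750 is $8,750 into a $12,500 phase-out range, leaving 3,750/12,500 of the credit: $5,820 × 3,750/12,500 = $1,746.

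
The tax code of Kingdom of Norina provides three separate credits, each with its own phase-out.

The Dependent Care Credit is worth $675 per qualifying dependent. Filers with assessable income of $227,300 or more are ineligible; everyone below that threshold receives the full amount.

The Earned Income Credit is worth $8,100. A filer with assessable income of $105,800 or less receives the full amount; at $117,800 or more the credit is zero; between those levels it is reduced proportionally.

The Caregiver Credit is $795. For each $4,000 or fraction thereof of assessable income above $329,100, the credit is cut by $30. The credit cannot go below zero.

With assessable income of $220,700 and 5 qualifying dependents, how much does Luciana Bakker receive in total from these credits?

Dependent Care Credit: base = 5 × $675 = $3,375. $220,700 is below the $227,300 cutoff, so the full $3,375 applies.
Earned Income Credit: $220,700 is at or above $117,800, so the credit is $0.
Caregiver Credit: $220,700 is at or below the $329,100 threshold, so the full $795 applies.
Total: $3,375 + $0 + $795 = $4,170.

$4,170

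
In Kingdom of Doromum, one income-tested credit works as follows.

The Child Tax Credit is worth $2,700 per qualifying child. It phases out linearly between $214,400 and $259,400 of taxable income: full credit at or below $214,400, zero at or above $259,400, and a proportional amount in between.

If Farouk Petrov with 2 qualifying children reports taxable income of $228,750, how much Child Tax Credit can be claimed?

Child Tax Credit: base = 2 × $2,700 = $5,400. $228,750 is $14,350 into a $45,000 phase-out range, leaving 30,650/45,000 of the credit: $5,400 × 30,650/45,000 = $3,678.

$3,678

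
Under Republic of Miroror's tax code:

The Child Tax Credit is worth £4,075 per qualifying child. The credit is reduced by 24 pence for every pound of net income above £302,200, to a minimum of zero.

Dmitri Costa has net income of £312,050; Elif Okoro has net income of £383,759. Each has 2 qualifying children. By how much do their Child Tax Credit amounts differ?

Dmitri (£312,050): Child Tax Credit: base = 2 × £4,075 = £8,150. 24% of the £9,850 excess over £302,200 is £2,364; credit = £8,150 − £2,364 = £5,786.
Elif (£383,759): Child Tax Credit: base = 2 × £4,075 = £8,150. 24% of the £81,559 excess over £302,200 is £19,574.16 ≥ base, so the credit is £0.
Difference: |£5,786 − £0| = £5,786.

£5,786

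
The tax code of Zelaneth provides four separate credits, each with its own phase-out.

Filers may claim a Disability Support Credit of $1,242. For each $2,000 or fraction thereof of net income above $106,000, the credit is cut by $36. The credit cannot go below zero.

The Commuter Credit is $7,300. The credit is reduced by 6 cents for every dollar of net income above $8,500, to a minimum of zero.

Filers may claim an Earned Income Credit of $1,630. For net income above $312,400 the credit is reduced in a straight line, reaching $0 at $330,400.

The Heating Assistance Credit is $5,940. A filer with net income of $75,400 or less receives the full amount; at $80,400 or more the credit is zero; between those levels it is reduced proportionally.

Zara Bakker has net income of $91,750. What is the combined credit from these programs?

Disability Support Credit: $91,750 is at or below the $106,000 threshold, so the full $1,242 applies.
Commuter Credit: 6% of the $83,250 excess over $8,500 is $4,995; credit = $7,300 − $4,995 = $2,305.
Earned Income Credit: $91,750 is at or below the $312,400 threshold, so the full $1,630 applies.
Heating Assistance Credit: $91,750 is at or above $80,400, so the credit is $0.
Total: $1,242 + $2,305 + $1,630 + $0 = $5,177.

$5,177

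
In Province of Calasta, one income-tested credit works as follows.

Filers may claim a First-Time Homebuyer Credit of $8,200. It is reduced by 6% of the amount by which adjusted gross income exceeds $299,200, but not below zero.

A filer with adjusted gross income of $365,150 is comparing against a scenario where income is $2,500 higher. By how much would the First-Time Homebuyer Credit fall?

At $365,150 — 6% of the $65,950 excess over $299,200 is $3,957; credit = $8,200 − $3,957 = $4,243.
At $367,650 — 6% of the $68,450 excess over $299,200 is $4,107; credit = $8,200 − $4,107 = $4,093.
Lost: $4,243 − $4,093 = $150.

$150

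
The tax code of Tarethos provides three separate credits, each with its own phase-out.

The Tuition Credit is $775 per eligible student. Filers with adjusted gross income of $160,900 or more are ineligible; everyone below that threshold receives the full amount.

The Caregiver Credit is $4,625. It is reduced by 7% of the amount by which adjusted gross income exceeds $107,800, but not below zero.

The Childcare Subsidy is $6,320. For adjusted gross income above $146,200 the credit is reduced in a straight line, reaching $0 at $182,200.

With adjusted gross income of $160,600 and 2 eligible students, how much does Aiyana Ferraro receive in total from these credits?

$6,271

Tuition Credit: base = 2 × $775 = $1,550. $160,600 is below the $160,900 cutoff, so the full $1,550 applies.
Caregiver Credit: 7% of the $52,800 excess over $107,800 is $3,696; credit = $4,625 − $3,696 = $929.
Childcare Subsidy: $160,600 is $14,400 into a $36,000 phase-out range, leaving 21,600/36,000 of the credit: $6,320 × 21,600/36,000 = $3,792.
Total: $1,550 + $929 + $3,792 = $6,271.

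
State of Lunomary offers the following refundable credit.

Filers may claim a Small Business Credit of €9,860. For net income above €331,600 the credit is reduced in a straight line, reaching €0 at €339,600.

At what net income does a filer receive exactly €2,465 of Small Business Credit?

€337,600

€2,465 is 2,465/9,860 of the full €9,860, so 7,395/9,860 of the €8,000 range has been used: income = €331,600 + €8,000 × 7,395/9,860 = €337,600.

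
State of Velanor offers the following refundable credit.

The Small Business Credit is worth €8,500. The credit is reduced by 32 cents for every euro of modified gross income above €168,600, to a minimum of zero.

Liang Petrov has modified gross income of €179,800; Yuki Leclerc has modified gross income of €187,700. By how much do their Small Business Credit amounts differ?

€2,528

Liang (€179,800): Small Business Credit: 32% of the €11,200 excess over €168,600 is €3,584; credit = €8,500 − €3,584 = €4,916.
Yuki (€187,700): Small Business Credit: 32% of the €19,100 excess over €168,600 is €6,112; credit = €8,500 − €6,112 = €2,388.
Difference: |€4,916 − €2,388| = €2,528.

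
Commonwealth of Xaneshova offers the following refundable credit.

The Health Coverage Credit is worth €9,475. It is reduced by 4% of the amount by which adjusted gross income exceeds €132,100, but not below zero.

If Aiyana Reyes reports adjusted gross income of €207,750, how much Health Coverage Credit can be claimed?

Health Coverage Credit: 4% of the €75,650 excess over €132,100 is €3,026; credit = €9,475 − €3,026 = €6,449.

€6,449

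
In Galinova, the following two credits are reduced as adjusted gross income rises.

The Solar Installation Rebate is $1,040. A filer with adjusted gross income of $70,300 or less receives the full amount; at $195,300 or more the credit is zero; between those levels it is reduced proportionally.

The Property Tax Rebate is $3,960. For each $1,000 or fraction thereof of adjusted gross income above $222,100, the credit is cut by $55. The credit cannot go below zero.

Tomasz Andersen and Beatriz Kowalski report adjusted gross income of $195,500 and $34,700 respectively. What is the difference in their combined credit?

$1,040

Tomasz ($195,500): Solar Installation Rebate: $195,500 is at or above $195,300, so the credit is $0. Property Tax Rebate: $195,500 is at or below the $222,100 threshold, so the full $3,960 applies. total $0 + $3,960 = $3,960
Beatriz ($34,700): Solar Installation Rebate: $34,700 is at or below the $70,300 threshold, so the full $1,040 applies. Property Tax Rebate: $34,700 is at or below the $222,100 threshold, so the full $3,960 applies. total $1,040 + $3,960 = $5,000
Difference: |$3,960 − $5,000| = $1,040.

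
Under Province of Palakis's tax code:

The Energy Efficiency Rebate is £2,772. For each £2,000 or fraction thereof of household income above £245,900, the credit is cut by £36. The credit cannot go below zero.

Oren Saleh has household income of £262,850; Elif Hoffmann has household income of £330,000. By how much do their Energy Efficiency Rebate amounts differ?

Oren (£262,850): Energy Efficiency Rebate: income exceeds £245,900 by £16,950, which is 9 full-or-partial £2,000 increments; reduction = 9 × £36 = £324, leaving £2,448.
Elif (£330,000): Energy Efficiency Rebate: income exceeds £245,900 by £84,100, which is 43 full-or-partial £2,000 increments; reduction = 43 × £36 = £1,548, leaving £1,224.
Difference: |£2,448 − £1,224| = £1,224.

£1,224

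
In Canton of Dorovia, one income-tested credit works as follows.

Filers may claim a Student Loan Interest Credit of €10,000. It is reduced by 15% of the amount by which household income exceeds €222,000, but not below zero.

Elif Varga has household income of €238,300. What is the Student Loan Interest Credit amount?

Student Loan Interest Credit: 15% of the €16,300 excess over €222,000 is €2,445; credit = €10,000 − €2,445 = €7,555.

€7,555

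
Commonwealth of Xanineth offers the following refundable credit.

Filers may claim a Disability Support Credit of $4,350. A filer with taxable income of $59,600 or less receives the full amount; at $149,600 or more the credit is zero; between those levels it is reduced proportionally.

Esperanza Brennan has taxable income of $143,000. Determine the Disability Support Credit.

$319

Disability Support Credit: $143,000 is $83,400 into a $90,000 phase-out range, leaving 6,600/90,000 of the credit: $4,350 × 6,600/90,000 = $319.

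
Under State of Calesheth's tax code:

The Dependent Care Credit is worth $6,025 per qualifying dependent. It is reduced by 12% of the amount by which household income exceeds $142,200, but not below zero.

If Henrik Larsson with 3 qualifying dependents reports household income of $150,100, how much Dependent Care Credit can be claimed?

Dependent Care Credit: base = 3 × $6,025 = $18,075. 12% of the $7,900 excess over $142,200 is $948; credit = $18,075 − $948 = $17,127.

$17,127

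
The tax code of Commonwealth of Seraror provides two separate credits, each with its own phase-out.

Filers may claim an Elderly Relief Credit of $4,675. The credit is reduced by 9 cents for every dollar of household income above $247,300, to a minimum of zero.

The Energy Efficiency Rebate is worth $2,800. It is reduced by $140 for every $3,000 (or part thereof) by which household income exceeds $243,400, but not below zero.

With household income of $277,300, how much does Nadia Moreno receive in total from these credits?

Elderly Relief Credit: 9% of the $30,000 excess over $247,300 is $2,700; credit = $4,675 − $2,700 = $1,975.
Energy Efficiency Rebate: income exceeds $243,400 by $33,900, which is 12 full-or-partial $3,000 increments; reduction = 12 × $140 = $1,680, leaving $1,120.
Total: $1,975 + $1,120 = $3,095.

$3,095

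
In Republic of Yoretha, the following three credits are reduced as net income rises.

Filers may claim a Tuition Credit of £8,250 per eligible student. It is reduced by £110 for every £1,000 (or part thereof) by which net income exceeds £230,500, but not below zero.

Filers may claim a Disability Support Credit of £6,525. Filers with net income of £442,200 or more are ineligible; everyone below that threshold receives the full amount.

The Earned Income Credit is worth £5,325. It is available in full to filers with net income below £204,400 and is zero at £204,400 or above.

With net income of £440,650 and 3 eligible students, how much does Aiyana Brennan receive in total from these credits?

£8,065

Tuition Credit: base = 3 × £8,250 = £24,750. income exceeds £230,500 by £210,150, which is 211 full-or-partial £1,000 increments; reduction = 211 × £110 = £23,210, leaving £1,540.
Disability Support Credit: £440,650 is below the £442,200 cutoff, so the full £6,525 applies.
Earned Income Credit: £440,650 meets or exceeds the £204,400 cutoff, so the credit is £0.
Total: £1,540 + £6,525 + £0 = £8,065.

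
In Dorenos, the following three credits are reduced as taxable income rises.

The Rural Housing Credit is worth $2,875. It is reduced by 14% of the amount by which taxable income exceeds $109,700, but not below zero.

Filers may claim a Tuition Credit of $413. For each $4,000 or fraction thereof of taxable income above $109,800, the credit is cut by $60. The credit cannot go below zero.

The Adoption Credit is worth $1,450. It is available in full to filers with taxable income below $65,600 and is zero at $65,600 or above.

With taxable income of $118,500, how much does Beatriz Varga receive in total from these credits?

$1,876

Rural Housing Credit: 14% of the $8,800 excess over $109,700 is $1,232; credit = $2,875 − $1,232 = $1,643.
Tuition Credit: income exceeds $109,800 by $8,700, which is 3 full-or-partial $4,000 increments; reduction = 3 × $60 = $180, leaving $233.
Adoption Credit: $118,500 meets or exceeds the $65,600 cutoff, so the credit is $0.
Total: $1,643 + $233 + $0 = $1,876.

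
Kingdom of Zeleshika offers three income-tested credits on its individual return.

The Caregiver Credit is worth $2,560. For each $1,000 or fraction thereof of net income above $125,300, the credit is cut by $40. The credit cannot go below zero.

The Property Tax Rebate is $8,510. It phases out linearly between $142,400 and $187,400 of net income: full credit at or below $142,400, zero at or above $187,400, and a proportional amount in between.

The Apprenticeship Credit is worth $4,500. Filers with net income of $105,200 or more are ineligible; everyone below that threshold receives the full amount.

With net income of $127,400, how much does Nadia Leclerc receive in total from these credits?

Caregiver Credit: income exceeds $125,300 by $2,100, which is 3 full-or-partial $1,000 increments; reduction = 3 × $40 = $120, leaving $2,440.
Property Tax Rebate: $127,400 is at or below the $142,400 threshold, so the full $8,510 applies.
Apprenticeship Credit: $127,400 meets or exceeds the $105,200 cutoff, so the credit is $0.
Total: $2,440 + $8,510 + $0 = $10,950.

$10,950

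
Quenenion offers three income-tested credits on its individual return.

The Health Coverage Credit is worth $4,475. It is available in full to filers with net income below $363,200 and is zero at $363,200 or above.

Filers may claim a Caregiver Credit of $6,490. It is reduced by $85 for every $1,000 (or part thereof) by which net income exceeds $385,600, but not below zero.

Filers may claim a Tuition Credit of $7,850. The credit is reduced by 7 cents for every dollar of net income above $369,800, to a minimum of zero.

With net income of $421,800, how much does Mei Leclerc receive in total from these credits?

$7,555

Health Coverage Credit: $421,800 meets or exceeds the $363,200 cutoff, so the credit is $0.
Caregiver Credit: income exceeds $385,600 by $36,200, which is 37 full-or-partial $1,000 increments; reduction = 37 × $85 = $3,145, leaving $3,345.
Tuition Credit: 7% of the $52,000 excess over $369,800 is $3,640; credit = $7,850 − $3,640 = $4,210.
Total: $0 + $3,345 + $4,210 = $7,555.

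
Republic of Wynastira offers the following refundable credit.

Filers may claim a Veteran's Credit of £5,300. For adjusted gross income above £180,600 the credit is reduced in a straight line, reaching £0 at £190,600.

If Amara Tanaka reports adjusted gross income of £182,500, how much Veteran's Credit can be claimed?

£4,293

Veteran's Credit: £182,500 is £1,900 into a £10,000 phase-out range, leaving 8,100/10,000 of the credit: £5,300 × 8,100/10,000 = £4,293.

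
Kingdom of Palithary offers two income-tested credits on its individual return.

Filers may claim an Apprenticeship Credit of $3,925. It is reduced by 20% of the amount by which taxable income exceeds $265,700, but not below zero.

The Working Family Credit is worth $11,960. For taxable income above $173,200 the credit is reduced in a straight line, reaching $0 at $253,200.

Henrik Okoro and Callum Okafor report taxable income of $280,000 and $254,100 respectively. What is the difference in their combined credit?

$2,860

Henrik ($280,000): Apprenticeship Credit: 20% of the $14,300 excess over $265,700 is $2,860; credit = $3,925 − $2,860 = $1,065. Working Family Credit: $280,000 is at or above $253,200, so the credit is $0. total $1,065 + $0 = $1,065
Callum ($254,100): Apprenticeship Credit: $254,100 is at or below the $265,700 threshold, so the full $3,925 applies. Working Family Credit: $254,100 is at or above $253,200, so the credit is $0. total $3,925 + $0 = $3,925
Difference: |$1,065 − $3,925| = $2,860.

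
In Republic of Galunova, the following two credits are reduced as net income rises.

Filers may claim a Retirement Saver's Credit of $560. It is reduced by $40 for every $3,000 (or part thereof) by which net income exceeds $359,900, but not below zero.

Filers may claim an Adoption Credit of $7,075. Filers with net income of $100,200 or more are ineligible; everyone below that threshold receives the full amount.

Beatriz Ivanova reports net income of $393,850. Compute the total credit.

Retirement Saver's Credit: income exceeds $359,900 by $33,950, which is 12 full-or-partial $3,000 increments; reduction = 12 × $40 = $480, leaving $80.
Adoption Credit: $393,850 meets or exceeds the $100,200 cutoff, so the credit is $0.
Total: $80 + $0 = $80.

$80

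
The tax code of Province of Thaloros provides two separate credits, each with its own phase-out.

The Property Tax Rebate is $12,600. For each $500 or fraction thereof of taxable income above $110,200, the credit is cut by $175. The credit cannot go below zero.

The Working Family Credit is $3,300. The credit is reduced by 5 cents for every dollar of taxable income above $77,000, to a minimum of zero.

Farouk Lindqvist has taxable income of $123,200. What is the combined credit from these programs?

$9,040

Property Tax Rebate: income exceeds $110,200 by $13,000, which is 26 full-or-partial $500 increments; reduction = 26 × $175 = $4,550, leaving $8,050.
Working Family Credit: 5% of the $46,200 excess over $77,000 is $2,310; credit = $3,300 − $2,310 = $990.
Total: $8,050 + $990 = $9,040.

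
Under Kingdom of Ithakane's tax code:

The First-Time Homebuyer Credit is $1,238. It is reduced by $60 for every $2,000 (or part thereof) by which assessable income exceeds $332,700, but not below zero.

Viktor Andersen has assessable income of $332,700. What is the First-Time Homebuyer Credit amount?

$1,238

First-Time Homebuyer Credit: $332,700 is at or below the $332,700 threshold, so the full $1,238 applies.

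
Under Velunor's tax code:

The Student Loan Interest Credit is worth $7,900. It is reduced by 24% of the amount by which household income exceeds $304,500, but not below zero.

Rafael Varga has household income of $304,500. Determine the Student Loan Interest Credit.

$7,900

Student Loan Interest Credit: $304,500 is at or below the $304,500 threshold, so the full $7,900 applies.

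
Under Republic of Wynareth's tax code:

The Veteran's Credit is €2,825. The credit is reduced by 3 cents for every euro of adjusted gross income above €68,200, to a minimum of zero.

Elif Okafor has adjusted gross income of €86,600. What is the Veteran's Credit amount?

Veteran's Credit: 3% of the €18,400 excess over €68,200 is €552; credit = €2,825 − €552 = €2,273.

€2,273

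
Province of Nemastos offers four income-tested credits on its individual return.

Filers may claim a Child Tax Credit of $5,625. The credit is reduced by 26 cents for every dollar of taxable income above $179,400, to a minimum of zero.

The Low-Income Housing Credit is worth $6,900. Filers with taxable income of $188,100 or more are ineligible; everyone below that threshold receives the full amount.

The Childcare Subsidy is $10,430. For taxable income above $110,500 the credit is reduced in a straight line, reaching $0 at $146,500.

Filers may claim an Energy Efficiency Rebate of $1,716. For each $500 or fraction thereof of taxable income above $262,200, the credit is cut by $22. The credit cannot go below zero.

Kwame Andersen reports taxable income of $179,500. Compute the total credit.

$14,215

Child Tax Credit: 26% of the $100 excess over $179,400 is $26; credit = $5,625 − $26 = $5,599.
Low-Income Housing Credit: $179,500 is below the $188,100 cutoff, so the full $6,900 applies.
Childcare Subsidy: $179,500 is at or above $146,500, so the credit is $0.
Energy Efficiency Rebate: $179,500 is at or below the $262,200 threshold, so the full $1,716 applies.
Total: $5,599 + $6,900 + $0 + $1,716 = $14,215.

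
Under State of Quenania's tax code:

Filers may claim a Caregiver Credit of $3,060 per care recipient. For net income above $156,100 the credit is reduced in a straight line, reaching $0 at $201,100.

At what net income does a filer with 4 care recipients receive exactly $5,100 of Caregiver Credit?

Full credit = 4 × $3,060 = $12,240.
$5,100 is 5,100/12,240 of the full $12,240, so 7,140/12,240 of the $45,000 range has been used: income = $156,100 + $45,000 × 7,140/12,240 = $182,350.

$182,350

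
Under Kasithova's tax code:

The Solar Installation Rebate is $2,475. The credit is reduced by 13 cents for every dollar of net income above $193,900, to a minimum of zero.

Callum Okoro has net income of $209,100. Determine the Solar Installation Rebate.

Solar Installation Rebate: 13% of the $15,200 excess over $193,900 is $1,976; credit = $2,475 − $1,976 = $499.

$499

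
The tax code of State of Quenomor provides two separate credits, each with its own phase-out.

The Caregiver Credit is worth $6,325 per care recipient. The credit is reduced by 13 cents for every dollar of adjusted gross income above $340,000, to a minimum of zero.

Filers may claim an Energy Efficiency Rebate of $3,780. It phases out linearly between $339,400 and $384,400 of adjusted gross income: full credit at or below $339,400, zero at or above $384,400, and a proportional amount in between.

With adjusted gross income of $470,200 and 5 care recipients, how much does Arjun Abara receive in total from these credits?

$14,699

Caregiver Credit: base = 5 × $6,325 = $31,625. 13% of the $130,200 excess over $340,000 is $16,926; credit = $31,625 − $16,926 = $14,699.
Energy Efficiency Rebate: $470,200 is at or above $384,400, so the credit is $0.
Total: $14,699 + $0 = $14,699.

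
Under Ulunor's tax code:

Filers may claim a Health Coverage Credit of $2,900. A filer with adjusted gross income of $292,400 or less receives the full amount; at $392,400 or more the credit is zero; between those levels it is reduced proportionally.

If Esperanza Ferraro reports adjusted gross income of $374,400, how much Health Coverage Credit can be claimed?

$522

Health Coverage Credit: $374,400 is $82,000 into a $100,000 phase-out range, leaving 18,000/100,000 of the credit: $2,900 × 18,000/100,000 = $522.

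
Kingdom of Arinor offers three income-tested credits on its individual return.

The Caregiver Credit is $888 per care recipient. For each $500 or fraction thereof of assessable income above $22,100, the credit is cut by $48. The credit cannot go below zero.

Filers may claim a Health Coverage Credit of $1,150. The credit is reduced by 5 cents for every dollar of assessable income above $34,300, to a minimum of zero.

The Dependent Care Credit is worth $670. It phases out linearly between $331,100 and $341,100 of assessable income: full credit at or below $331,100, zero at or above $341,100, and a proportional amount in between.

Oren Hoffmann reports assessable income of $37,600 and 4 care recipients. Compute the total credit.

$3,719

Caregiver Credit: base = 4 × $888 = $3,552. income exceeds $22,100 by $15,500, which is 31 full-or-partial $500 increments; reduction = 31 × $48 = $1,488, leaving $2,064.
Health Coverage Credit: 5% of the $3,300 excess over $34,300 is $165; credit = $1,150 − $165 = $985.
Dependent Care Credit: $37,600 is at or below the $331,100 threshold, so the full $670 applies.
Total: $2,064 + $985 + $670 = $3,719.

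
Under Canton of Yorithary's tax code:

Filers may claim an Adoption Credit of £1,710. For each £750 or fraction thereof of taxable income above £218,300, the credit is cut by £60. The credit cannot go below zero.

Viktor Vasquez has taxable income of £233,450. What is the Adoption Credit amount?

£450

Adoption Credit: income exceeds £218,300 by £15,150, which is 21 full-or-partial £750 increments; reduction = 21 × £60 = £1,260, leaving £450.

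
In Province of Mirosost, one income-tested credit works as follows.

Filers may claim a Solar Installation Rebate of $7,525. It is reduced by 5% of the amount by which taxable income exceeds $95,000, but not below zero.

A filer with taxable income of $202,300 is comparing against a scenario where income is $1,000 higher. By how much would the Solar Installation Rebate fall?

At $202,300 — 5% of the $107,300 excess over $95,000 is $5,365; credit = $7,525 − $5,365 = $2,160.
At $203,300 — 5% of the $108,300 excess over $95,000 is $5,415; credit = $7,525 − $5,415 = $2,110.
Lost: $2,160 − $2,110 = $50.

$50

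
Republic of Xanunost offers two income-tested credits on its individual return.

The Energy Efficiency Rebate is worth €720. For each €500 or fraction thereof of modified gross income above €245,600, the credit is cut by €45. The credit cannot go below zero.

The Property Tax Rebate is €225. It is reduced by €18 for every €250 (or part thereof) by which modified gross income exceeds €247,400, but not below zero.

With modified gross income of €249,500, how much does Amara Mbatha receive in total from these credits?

Energy Efficiency Rebate: income exceeds €245,600 by €3,900, which is 8 full-or-partial €500 increments; reduction = 8 × €45 = €360, leaving €360.
Property Tax Rebate: income exceeds €247,400 by €2,100, which is 9 full-or-partial €250 increments; reduction = 9 × €18 = €162, leaving €63.
Total: €360 + €63 = €423.

€423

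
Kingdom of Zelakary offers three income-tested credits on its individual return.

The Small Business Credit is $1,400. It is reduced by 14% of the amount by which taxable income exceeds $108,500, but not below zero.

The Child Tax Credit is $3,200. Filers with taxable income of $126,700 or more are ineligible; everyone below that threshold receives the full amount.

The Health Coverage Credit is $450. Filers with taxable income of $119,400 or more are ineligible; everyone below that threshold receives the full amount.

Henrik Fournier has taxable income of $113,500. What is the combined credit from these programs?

$4,350

Small Business Credit: 14% of the $5,000 excess over $108,500 is $700; credit = $1,400 − $700 = $700.
Child Tax Credit: $113,500 is below the $126,700 cutoff, so the full $3,200 applies.
Health Coverage Credit: $113,500 is below the $119,400 cutoff, so the full $450 applies.
Total: $700 + $3,200 + $450 = $4,350.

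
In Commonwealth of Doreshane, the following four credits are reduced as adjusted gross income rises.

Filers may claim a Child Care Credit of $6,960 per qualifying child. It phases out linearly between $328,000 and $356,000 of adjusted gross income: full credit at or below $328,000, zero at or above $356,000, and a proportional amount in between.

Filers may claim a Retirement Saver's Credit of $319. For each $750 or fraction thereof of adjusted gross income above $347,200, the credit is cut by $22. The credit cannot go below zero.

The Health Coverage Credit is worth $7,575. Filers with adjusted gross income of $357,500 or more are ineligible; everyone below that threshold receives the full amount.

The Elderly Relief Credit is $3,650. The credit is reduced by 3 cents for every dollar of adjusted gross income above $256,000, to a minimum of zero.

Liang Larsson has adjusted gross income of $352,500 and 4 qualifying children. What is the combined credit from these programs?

Child Care Credit: base = 4 × $6,960 = $27,840. $352,500 is $24,500 into a $28,000 phase-out range, leaving 3,500/28,000 of the credit: $27,840 × 3,500/28,000 = $3,480.
Retirement Saver's Credit: income exceeds $347,200 by $5,300, which is 8 full-or-partial $750 increments; reduction = 8 × $22 = $176, leaving $143.
Health Coverage Credit: $352,500 is below the $357,500 cutoff, so the full $7,575 applies.
Elderly Relief Credit: 3% of the $96,500 excess over $256,000 is $2,895; credit = $3,650 − $2,895 = $755.
Total: $3,480 + $143 + $7,575 + $755 = $11,953.

$11,953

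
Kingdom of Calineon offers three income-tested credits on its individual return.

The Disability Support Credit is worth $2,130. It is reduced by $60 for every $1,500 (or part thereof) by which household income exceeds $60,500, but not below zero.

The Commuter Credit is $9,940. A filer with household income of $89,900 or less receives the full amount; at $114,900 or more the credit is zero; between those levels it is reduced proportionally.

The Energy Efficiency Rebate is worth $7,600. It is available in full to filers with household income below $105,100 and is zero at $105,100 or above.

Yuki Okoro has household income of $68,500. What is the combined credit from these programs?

$19,310

Disability Support Credit: income exceeds $60,500 by $8,000, which is 6 full-or-partial $1,500 increments; reduction = 6 × $60 = $360, leaving $1,770.
Commuter Credit: $68,500 is at or below the $89,900 threshold, so the full $9,940 applies.
Energy Efficiency Rebate: $68,500 is below the $105,100 cutoff, so the full $7,600 applies.
Total: $1,770 + $9,940 + $7,600 = $19,310.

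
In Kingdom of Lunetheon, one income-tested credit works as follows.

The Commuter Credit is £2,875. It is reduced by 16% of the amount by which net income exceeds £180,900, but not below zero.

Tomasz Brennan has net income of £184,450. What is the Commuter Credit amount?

£2,307

Commuter Credit: 16% of the £3,550 excess over £180,900 is £568; credit = £2,875 − £568 = £2,307.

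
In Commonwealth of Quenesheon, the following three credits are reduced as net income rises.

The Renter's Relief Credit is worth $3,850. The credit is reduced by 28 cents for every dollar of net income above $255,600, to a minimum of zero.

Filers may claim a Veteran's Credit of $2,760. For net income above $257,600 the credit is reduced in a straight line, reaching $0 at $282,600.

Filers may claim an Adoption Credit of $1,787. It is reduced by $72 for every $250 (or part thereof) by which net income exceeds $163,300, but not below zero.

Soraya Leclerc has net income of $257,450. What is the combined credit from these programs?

Renter's Relief Credit: 28% of the $1,850 excess over $255,600 is $518; credit = $3,850 − $518 = $3,332.
Veteran's Credit: $257,450 is at or below the $257,600 threshold, so the full $2,760 applies.
Adoption Credit: income exceeds $163,300 by $94,150 → 377 increments × $72 = $27,144 ≥ base, so the credit is $0.
Total: $3,332 + $2,760 + $0 = $6,092.

$6,092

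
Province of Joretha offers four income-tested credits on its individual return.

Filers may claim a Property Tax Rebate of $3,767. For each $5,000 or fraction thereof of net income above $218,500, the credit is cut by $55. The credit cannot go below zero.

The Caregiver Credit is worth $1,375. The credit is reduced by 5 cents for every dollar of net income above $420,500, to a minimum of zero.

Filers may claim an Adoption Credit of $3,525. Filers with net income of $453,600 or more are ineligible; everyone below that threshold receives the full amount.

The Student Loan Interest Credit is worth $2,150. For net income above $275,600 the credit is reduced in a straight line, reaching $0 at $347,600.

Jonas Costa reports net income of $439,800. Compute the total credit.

$5,227

Property Tax Rebate: income exceeds $218,500 by $221,300, which is 45 full-or-partial $5,000 increments; reduction = 45 × $55 = $2,475, leaving $1,292.
Caregiver Credit: 5% of the $19,300 excess over $420,500 is $965; credit = $1,375 − $965 = $410.
Adoption Credit: $439,800 is below the $453,600 cutoff, so the full $3,525 applies.
Student Loan Interest Credit: $439,800 is at or above $347,600, so the credit is $0.
Total: $1,292 + $410 + $3,525 + $0 = $5,227.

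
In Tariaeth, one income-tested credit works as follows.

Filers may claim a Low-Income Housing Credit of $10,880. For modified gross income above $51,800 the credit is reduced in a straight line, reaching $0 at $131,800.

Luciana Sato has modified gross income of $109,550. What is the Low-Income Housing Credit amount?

$3,026

Low-Income Housing Credit: $109,550 is $57,750 into a $80,000 phase-out range, leaving 22,250/80,000 of the credit: $10,880 × 22,250/80,000 = $3,026.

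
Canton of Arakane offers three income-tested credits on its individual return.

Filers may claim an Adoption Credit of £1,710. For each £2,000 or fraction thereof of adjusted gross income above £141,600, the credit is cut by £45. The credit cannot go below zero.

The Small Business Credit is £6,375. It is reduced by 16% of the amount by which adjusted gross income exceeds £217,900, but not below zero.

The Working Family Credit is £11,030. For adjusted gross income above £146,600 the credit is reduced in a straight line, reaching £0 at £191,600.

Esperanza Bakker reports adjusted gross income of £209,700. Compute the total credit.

£6,510

Adoption Credit: income exceeds £141,600 by £68,100, which is 35 full-or-partial £2,000 increments; reduction = 35 × £45 = £1,575, leaving £135.
Small Business Credit: £209,700 is at or below the £217,900 threshold, so the full £6,375 applies.
Working Family Credit: £209,700 is at or above £191,600, so the credit is £0.
Total: £135 + £6,375 + £0 = £6,510.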